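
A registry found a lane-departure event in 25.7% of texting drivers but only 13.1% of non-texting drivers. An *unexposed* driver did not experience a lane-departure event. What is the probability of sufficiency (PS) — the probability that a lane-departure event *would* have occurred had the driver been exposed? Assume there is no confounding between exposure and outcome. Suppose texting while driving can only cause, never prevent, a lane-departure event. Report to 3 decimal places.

p₁ = 0.257, p₀ = 0.131.
Under exogeneity and monotonicity, PS = (p₁ − p₀) / (1 − p₀).
PS = (0.257 − 0.131) / (1 − 0.131) = 0.126 / 0.869 ≈ 0.1450

PS ≈ 0.145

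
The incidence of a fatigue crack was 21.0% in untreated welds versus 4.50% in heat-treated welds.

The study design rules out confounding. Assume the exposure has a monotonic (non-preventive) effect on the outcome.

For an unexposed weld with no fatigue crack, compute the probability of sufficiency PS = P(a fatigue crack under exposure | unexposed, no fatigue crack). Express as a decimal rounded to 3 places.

PS ≈ 0.173

p₁ = 0.21, p₀ = 0.045.
Under exogeneity and monotonicity, PS = (p₁ − p₀) / (1 − p₀).
PS = (0.21 − 0.045) / (1 − 0.045) = 0.165 / 0.955 ≈ 0.1728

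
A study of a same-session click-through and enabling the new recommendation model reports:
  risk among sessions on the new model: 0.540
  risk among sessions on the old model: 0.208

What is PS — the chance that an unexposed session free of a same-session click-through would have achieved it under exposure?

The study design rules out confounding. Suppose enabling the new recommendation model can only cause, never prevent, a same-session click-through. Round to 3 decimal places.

PS ≈ 0.419

Let p₁ = 0.54, p₀ = 0.208.
Under exogeneity and monotonicity, PS = (p₁ − p₀) / (1 − p₀).
PS = (0.54 − 0.208) / (1 − 0.208) = 0.332 / 0.792 ≈ 0.4192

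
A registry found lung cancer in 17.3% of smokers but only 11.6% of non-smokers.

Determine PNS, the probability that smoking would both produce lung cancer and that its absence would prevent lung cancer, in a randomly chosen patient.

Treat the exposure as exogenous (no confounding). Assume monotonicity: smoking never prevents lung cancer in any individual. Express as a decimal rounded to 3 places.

PNS ≈ 0.057

p₁ = 0.173, p₀ = 0.116.
Under exogeneity and monotonicity, PNS = p₁ − p₀.
PNS = 0.173 − 0.116 = 0.057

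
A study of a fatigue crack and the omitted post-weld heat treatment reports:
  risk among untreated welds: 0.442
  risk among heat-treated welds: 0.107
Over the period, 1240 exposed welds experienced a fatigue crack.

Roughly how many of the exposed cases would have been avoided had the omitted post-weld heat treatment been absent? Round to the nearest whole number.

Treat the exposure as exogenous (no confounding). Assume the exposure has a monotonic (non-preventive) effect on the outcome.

about 940 cases

Let p₁ = 0.442, p₀ = 0.107.
PN = (p₁ − p₀)/p₁ = (0.442 − 0.107) / 0.442 ≈ 0.75792.
Attributable cases ≈ PN × (exposed cases) = 0.75792 × 1240 ≈ 939.82.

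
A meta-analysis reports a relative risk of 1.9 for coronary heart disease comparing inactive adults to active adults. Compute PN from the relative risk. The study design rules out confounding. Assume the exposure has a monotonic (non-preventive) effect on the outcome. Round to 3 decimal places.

Under exogeneity and monotonicity, PN = (RR − 1) / RR = 1 − 1/RR.
PN = (1.9 − 1) / 1.9 = 0.9 / 1.9 ≈ 0.4737

PN ≈ 0.474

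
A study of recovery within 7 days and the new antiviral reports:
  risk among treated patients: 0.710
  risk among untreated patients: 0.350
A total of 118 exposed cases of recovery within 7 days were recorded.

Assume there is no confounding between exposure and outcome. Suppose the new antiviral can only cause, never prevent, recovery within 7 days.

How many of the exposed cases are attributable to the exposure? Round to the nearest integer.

Let p₁ = 0.71, p₀ = 0.35.
PN = (p₁ − p₀)/p₁ = (0.71 − 0.35) / 0.71 ≈ 0.50704.
Attributable cases ≈ PN × (exposed cases) = 0.50704 × 118 ≈ 59.83.

about 60 cases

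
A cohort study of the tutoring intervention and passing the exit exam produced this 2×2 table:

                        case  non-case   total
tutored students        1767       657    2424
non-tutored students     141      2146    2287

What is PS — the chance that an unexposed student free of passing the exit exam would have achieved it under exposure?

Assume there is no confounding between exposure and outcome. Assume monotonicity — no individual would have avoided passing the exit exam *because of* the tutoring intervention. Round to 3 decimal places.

PS ≈ 0.711

p₁ = P(outcome | exposed) = 1767/2424 = 0.72896
p₀ = P(outcome | unexposed) = 141/2287 = 0.061653
Under exogeneity and monotonicity, PS = (p₁ − p₀) / (1 − p₀).
PS = (0.72896 − 0.061653) / (1 − 0.061653) = 0.66731 / 0.93835 ≈ 0.7112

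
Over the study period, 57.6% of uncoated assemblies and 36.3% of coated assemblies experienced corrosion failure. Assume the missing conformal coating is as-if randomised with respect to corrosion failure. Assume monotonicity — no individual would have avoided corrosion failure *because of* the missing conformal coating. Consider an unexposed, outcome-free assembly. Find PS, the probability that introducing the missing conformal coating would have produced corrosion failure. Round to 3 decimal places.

PS ≈ 0.334

p₁ = 0.576, p₀ = 0.363.
Under exogeneity and monotonicity, PS = (p₁ − p₀) / (1 − p₀).
PS = (0.576 − 0.363) / (1 − 0.363) = 0.213 / 0.637 ≈ 0.3344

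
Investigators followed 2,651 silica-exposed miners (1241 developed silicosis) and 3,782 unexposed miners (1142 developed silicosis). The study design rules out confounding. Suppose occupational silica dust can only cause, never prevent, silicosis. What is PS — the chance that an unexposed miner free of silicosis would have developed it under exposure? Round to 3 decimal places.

p₁ = P(outcome | exposed) = 1241/2651 = 0.46813
p₀ = P(outcome | unexposed) = 1142/3782 = 0.30196
Under exogeneity and monotonicity, PS = (p₁ − p₀) / (1 − p₀).
PS = (0.46813 − 0.30196) / (1 − 0.30196) = 0.16617 / 0.69804 ≈ 0.2380

PS ≈ 0.238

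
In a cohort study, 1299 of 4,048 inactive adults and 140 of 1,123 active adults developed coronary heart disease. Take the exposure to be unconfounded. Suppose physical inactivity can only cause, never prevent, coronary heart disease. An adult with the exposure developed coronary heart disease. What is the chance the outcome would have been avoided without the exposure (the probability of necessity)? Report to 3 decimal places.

p₁ = P(outcome | exposed) = 1299/4048 = 0.3209
p₀ = P(outcome | unexposed) = 140/1123 = 0.12467
Under exogeneity and monotonicity, PN = (p₁ − p₀) / p₁.
PN = (0.3209 − 0.12467) / 0.3209 = 0.19623 / 0.3209 ≈ 0.6115

PN ≈ 0.612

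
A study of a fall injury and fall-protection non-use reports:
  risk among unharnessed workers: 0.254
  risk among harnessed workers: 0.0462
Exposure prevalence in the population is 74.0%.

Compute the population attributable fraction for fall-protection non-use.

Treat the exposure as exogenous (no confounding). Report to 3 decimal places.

Let p₁ = 0.254, p₀ = 0.0462.
Overall risk P(Y=1) = π·p₁ + (1−π)·p₀ = 0.74×0.254 + 0.26×0.0462 = 0.19997.
Under exogeneity, PAF = [P(Y=1) − p₀] / P(Y=1).
PAF = (0.19997 − 0.0462) / 0.19997 ≈ 0.7690

PAF ≈ 0.769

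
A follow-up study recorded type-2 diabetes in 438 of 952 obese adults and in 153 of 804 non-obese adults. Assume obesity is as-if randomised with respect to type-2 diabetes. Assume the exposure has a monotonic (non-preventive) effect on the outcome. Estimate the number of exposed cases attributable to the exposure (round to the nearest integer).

p₁ = P(outcome | exposed) = 438/952 = 0.46008
p₀ = P(outcome | unexposed) = 153/804 = 0.1903
PN = (p₁ − p₀)/p₁ = (0.46008 − 0.1903) / 0.46008 ≈ 0.58638.
Attributable cases ≈ PN × (exposed cases) = 0.58638 × 438 ≈ 256.84.

about 257 cases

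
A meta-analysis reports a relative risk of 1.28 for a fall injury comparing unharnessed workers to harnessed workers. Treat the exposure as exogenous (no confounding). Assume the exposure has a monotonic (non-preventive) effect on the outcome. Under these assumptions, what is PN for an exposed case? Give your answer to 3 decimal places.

PN ≈ 0.219

Under exogeneity and monotonicity, PN = (RR − 1) / RR = 1 − 1/RR.
PN = (1.28 − 1) / 1.28 = 0.28 / 1.28 ≈ 0.2188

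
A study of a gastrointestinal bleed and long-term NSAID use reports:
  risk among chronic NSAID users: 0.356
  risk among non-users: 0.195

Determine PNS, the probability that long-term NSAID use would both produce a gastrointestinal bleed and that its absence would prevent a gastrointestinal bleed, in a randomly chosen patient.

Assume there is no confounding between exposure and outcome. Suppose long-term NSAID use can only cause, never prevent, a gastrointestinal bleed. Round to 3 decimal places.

PNS ≈ 0.161

Let p₁ = 0.356, p₀ = 0.195.
Under exogeneity and monotonicity, PNS = p₁ − p₀.
PNS = 0.356 − 0.195 = 0.161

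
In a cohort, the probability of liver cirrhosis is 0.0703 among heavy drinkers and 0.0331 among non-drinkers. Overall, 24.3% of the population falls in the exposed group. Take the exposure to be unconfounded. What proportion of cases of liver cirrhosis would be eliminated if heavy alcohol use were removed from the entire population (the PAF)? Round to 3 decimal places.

Let p₁ = 0.0703, p₀ = 0.0331.
Overall risk P(Y=1) = π·p₁ + (1−π)·p₀ = 0.243×0.0703 + 0.757×0.0331 = 0.04214.
Under exogeneity, PAF = [P(Y=1) − p₀] / P(Y=1).
PAF = (0.04214 − 0.0331) / 0.04214 ≈ 0.2145

PAF ≈ 0.215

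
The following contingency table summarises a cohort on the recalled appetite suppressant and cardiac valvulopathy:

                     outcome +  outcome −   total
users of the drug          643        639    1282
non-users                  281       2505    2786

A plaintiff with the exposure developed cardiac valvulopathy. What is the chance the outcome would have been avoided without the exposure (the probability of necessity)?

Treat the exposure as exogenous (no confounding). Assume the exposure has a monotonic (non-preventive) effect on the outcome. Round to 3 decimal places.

p₁ = P(outcome | exposed) = 643/1282 = 0.50156
p₀ = P(outcome | unexposed) = 281/2786 = 0.10086
Under exogeneity and monotonicity, PN = (p₁ − p₀)/p₁.
PN = (0.50156 − 0.10086) / 0.50156 ≈ 0.7989

PN ≈ 0.799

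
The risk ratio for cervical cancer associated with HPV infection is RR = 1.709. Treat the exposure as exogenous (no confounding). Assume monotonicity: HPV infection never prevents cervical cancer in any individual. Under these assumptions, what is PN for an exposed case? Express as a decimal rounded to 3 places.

PN ≈ 0.415

Under exogeneity and monotonicity, PN = (RR − 1) / RR = 1 − 1/RR.
PN = (1.709 − 1) / 1.709 = 0.709 / 1.709 ≈ 0.4149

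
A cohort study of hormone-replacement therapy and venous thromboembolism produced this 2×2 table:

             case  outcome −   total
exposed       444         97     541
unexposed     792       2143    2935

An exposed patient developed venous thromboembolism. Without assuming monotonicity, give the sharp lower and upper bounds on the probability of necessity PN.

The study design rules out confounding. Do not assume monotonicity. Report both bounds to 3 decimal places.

p₁ = P(outcome | exposed) = 444/541 = 0.8207
p₀ = P(outcome | unexposed) = 792/2935 = 0.26985
Under exogeneity alone the bounds on PN are max{0,(p₁−p₀)/p₁} ≤ PN ≤ min{1,(1−p₀)/p₁}.
  lower = (p₁ − p₀)/p₁ = 0.55086 / 0.8207 ≈ 0.6712
  upper = min{1, (1 − p₀)/p₁} = 0.73015 / 0.8207 ≈ 0.8897

0.671 ≤ PN ≤ 0.890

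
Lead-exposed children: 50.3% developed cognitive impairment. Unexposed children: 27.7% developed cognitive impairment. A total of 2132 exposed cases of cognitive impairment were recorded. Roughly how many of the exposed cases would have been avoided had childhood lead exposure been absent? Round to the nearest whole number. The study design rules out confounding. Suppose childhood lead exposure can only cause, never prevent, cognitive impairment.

about 958 cases

p₁ = 0.503, p₀ = 0.277.
PN = (p₁ − p₀)/p₁ = (0.503 − 0.277) / 0.503 ≈ 0.44930.
Attributable cases ≈ PN × (exposed cases) = 0.44930 × 2132 ≈ 957.92.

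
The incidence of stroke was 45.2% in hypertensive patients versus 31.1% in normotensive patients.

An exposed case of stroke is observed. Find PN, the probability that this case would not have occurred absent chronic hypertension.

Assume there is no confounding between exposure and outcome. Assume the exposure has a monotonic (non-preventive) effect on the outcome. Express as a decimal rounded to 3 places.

p₁ = 0.452, p₀ = 0.311.
Under exogeneity and monotonicity, PN = (p₁ − p₀) / p₁.
PN = (0.452 − 0.311) / 0.452 = 0.141 / 0.452 ≈ 0.3119

PN ≈ 0.312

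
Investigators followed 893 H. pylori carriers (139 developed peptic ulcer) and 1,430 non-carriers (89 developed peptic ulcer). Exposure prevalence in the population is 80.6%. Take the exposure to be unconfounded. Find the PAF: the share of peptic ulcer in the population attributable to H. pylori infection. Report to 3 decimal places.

PAF ≈ 0.547

p₁ = P(outcome | exposed) = 139/893 = 0.15566
p₀ = P(outcome | unexposed) = 89/1430 = 0.062238
Overall risk P(Y=1) = π·p₁ + (1−π)·p₀ = 0.806×0.15566 + 0.194×0.062238 = 0.13753.
Under exogeneity, PAF = [P(Y=1) − p₀] / P(Y=1).
PAF = (0.13753 − 0.062238) / 0.13753 ≈ 0.5475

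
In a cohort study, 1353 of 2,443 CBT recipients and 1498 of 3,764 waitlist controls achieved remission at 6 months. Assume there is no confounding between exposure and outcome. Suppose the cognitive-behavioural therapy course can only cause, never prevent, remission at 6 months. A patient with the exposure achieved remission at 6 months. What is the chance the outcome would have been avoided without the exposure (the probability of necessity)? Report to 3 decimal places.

p₁ = P(outcome | exposed) = 1353/2443 = 0.55383
p₀ = P(outcome | unexposed) = 1498/3764 = 0.39798
Under exogeneity and monotonicity, PN = (p₁ − p₀) / p₁.
PN = (0.55383 − 0.39798) / 0.55383 = 0.15585 / 0.55383 ≈ 0.2814

PN ≈ 0.281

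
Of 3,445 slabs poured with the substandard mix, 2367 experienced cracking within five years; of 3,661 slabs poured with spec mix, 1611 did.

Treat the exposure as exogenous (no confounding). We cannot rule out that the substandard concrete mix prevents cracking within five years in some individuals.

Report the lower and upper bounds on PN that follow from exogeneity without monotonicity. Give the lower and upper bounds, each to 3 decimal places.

p₁ = P(outcome | exposed) = 2367/3445 = 0.68708
p₀ = P(outcome | unexposed) = 1611/3661 = 0.44004
Under exogeneity alone the bounds on PN are max{0,(p₁−p₀)/p₁} ≤ PN ≤ min{1,(1−p₀)/p₁}.
  lower = (p₁ − p₀)/p₁ = 0.24704 / 0.68708 ≈ 0.3595
  upper = min{1, (1 − p₀)/p₁} = 0.55996 / 0.68708 ≈ 0.8150

0.360 ≤ PN ≤ 0.815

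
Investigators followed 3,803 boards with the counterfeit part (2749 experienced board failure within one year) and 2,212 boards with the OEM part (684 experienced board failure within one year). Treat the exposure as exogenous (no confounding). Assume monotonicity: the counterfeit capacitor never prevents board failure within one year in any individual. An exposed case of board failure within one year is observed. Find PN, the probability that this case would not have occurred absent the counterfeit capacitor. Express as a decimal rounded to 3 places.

PN ≈ 0.572

p₁ = P(outcome | exposed) = 2749/3803 = 0.72285
p₀ = P(outcome | unexposed) = 684/2212 = 0.30922
Under exogeneity and monotonicity, PN = (p₁ − p₀) / p₁.
PN = (0.72285 − 0.30922) / 0.72285 = 0.41363 / 0.72285 ≈ 0.5722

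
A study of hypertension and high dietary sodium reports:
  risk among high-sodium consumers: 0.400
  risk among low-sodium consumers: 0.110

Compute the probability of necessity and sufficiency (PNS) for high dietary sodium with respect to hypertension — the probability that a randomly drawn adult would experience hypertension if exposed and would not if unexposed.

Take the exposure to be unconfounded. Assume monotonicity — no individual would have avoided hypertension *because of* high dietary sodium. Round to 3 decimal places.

PNS ≈ 0.290

Let p₁ = 0.4, p₀ = 0.11.
Under exogeneity and monotonicity, PNS = p₁ − p₀.
PNS = 0.4 − 0.11 = 0.29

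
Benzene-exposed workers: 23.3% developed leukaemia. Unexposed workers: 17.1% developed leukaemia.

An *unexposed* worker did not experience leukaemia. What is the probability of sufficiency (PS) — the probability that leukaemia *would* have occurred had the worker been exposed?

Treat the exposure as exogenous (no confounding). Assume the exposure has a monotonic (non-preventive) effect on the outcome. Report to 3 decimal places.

p₁ = 0.233, p₀ = 0.171.
Under exogeneity and monotonicity, PS = (p₁ − p₀) / (1 − p₀).
PS = (0.233 − 0.171) / (1 − 0.171) = 0.062 / 0.829 ≈ 0.0748

PS ≈ 0.075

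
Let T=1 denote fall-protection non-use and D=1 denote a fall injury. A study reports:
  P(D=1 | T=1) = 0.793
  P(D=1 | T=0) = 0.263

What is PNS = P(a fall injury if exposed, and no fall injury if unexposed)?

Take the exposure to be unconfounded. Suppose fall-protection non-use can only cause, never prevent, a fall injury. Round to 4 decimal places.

Let p₁ = 0.793, p₀ = 0.263.
Under exogeneity and monotonicity, PNS = p₁ − p₀.
PNS = 0.793 − 0.263 = 0.53

PNS ≈ 0.5300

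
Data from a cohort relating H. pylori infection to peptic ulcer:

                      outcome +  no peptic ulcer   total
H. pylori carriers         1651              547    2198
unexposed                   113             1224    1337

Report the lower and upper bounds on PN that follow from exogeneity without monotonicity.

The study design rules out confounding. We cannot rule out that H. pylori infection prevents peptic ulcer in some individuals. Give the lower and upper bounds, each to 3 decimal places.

0.887 ≤ PN ≤ 1.000

p₁ = P(outcome | exposed) = 1651/2198 = 0.75114
p₀ = P(outcome | unexposed) = 113/1337 = 0.084518
Under exogeneity alone the bounds on PN are max{0,(p₁−p₀)/p₁} ≤ PN ≤ min{1,(1−p₀)/p₁}.
  lower = (p₁ − p₀)/p₁ = 0.66662 / 0.75114 ≈ 0.8875
  upper = min{1, (1 − p₀)/p₁} = 0.91548 / 0.75114 ≈ 1.2188 → capped at 1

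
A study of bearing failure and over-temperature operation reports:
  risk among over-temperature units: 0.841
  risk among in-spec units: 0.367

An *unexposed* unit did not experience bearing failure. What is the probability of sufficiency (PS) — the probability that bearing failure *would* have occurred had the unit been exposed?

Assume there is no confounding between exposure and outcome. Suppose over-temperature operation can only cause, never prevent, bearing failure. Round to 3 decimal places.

Let p₁ = 0.841, p₀ = 0.367.
Under exogeneity and monotonicity, PS = (p₁ − p₀) / (1 − p₀).
PS = (0.841 − 0.367) / (1 − 0.367) = 0.474 / 0.633 ≈ 0.7488

PS ≈ 0.749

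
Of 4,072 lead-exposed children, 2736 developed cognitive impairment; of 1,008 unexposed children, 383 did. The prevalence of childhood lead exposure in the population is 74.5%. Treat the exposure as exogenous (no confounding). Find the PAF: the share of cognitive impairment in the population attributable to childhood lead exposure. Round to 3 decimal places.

PAF ≈ 0.364

p₁ = P(outcome | exposed) = 2736/4072 = 0.67191
p₀ = P(outcome | unexposed) = 383/1008 = 0.37996
Overall risk P(Y=1) = π·p₁ + (1−π)·p₀ = 0.745×0.67191 + 0.255×0.37996 = 0.59746.
Under exogeneity, PAF = [P(Y=1) − p₀] / P(Y=1).
PAF = (0.59746 − 0.37996) / 0.59746 ≈ 0.3640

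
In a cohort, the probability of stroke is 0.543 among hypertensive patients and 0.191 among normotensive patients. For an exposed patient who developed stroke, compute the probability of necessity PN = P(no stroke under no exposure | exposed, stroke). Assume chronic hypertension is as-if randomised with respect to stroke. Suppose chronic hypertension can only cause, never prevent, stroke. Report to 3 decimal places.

Let p₁ = 0.543, p₀ = 0.191.
Under exogeneity and monotonicity, PN = (p₁ − p₀) / p₁.
PN = (0.543 − 0.191) / 0.543 = 0.352 / 0.543 ≈ 0.6483

PN ≈ 0.648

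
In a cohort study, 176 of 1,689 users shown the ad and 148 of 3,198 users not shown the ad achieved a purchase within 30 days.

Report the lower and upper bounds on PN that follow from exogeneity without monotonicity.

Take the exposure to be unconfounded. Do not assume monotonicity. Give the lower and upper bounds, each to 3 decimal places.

p₁ = P(outcome | exposed) = 176/1689 = 0.1042
p₀ = P(outcome | unexposed) = 148/3198 = 0.046279
Under exogeneity alone the bounds on PN are max{0,(p₁−p₀)/p₁} ≤ PN ≤ min{1,(1−p₀)/p₁}.
  lower = (p₁ − p₀)/p₁ = 0.057925 / 0.1042 ≈ 0.5559
  upper = min{1, (1 − p₀)/p₁} = 0.95372 / 0.1042 ≈ 9.1525 → capped at 1

0.556 ≤ PN ≤ 1.000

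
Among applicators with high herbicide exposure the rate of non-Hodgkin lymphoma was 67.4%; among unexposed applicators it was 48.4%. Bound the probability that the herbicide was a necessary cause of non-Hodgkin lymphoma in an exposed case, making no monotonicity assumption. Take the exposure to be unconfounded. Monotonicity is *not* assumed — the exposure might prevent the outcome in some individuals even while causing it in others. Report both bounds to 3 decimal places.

p₁ = 0.674, p₀ = 0.484.
Under exogeneity alone the bounds on PN are max{0,(p₁−p₀)/p₁} ≤ PN ≤ min{1,(1−p₀)/p₁}.
  lower = (p₁ − p₀)/p₁ = 0.19 / 0.674 ≈ 0.2819
  upper = min{1, (1 − p₀)/p₁} = 0.516 / 0.674 ≈ 0.7656

0.282 ≤ PN ≤ 0.766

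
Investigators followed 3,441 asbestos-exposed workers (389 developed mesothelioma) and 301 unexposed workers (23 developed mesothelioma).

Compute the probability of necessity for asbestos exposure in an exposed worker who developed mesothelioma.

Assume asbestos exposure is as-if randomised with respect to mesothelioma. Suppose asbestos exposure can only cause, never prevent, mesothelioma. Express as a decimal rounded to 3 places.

PN ≈ 0.324

p₁ = P(outcome | exposed) = 389/3441 = 0.11305
p₀ = P(outcome | unexposed) = 23/301 = 0.076412
Under exogeneity and monotonicity, PN = (p₁ − p₀) / p₁.
PN = (0.11305 − 0.076412) / 0.11305 = 0.036637 / 0.11305 ≈ 0.3241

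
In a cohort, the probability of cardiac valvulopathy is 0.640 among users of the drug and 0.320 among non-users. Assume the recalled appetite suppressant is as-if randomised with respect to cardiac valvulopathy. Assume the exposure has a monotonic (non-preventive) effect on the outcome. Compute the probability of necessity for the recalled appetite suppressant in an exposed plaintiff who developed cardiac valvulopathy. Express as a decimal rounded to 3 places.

Let p₁ = 0.64, p₀ = 0.32.
Under exogeneity and monotonicity, PN = (p₁ − p₀) / p₁.
PN = (0.64 − 0.32) / 0.64 = 0.32 / 0.64 ≈ 0.5000

PN ≈ 0.500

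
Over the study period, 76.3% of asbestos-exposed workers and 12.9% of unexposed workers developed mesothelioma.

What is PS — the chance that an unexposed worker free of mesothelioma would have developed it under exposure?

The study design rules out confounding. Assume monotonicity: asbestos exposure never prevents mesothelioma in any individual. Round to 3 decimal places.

p₁ = 0.763, p₀ = 0.129.
Under exogeneity and monotonicity, PS = (p₁ − p₀) / (1 − p₀).
PS = (0.763 − 0.129) / (1 − 0.129) = 0.634 / 0.871 ≈ 0.7279

PS ≈ 0.728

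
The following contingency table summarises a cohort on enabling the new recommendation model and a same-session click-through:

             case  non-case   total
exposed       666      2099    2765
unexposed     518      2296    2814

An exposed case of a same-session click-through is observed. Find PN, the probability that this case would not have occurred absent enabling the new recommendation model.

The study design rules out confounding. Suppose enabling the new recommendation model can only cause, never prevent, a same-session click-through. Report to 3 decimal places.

p₁ = P(outcome | exposed) = 666/2765 = 0.24087
p₀ = P(outcome | unexposed) = 518/2814 = 0.18408
Under exogeneity and monotonicity, PN = (p₁ − p₀) / p₁.
PN = (0.24087 − 0.18408) / 0.24087 = 0.056788 / 0.24087 ≈ 0.2358

PN ≈ 0.236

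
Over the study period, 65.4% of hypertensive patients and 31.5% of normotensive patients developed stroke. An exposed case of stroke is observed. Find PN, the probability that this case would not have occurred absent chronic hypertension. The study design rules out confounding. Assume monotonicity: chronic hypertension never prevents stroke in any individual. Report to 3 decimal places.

p₁ = 0.654, p₀ = 0.315.
Under exogeneity and monotonicity, PN = (p₁ − p₀) / p₁.
PN = (0.654 − 0.315) / 0.654 = 0.339 / 0.654 ≈ 0.5183

PN ≈ 0.518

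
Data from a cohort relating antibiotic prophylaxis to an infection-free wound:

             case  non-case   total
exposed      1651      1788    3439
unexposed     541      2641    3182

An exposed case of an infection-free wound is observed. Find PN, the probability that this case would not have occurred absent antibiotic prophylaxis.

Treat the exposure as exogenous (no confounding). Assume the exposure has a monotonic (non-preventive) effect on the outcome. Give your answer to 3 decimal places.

p₁ = P(outcome | exposed) = 1651/3439 = 0.48008
p₀ = P(outcome | unexposed) = 541/3182 = 0.17002
Under exogeneity and monotonicity, PN = (p₁ − p₀) / p₁.
PN = (0.48008 − 0.17002) / 0.48008 = 0.31006 / 0.48008 ≈ 0.6459

PN ≈ 0.646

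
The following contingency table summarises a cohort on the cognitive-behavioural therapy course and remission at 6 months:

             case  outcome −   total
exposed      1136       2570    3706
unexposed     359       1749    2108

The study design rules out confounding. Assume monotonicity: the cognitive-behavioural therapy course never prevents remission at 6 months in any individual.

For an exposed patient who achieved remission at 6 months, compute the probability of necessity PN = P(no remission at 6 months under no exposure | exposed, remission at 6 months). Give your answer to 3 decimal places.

p₁ = P(outcome | exposed) = 1136/3706 = 0.30653
p₀ = P(outcome | unexposed) = 359/2108 = 0.1703
Under exogeneity and monotonicity, PN = (p₁ − p₀)/p₁.
PN = (0.30653 − 0.1703) / 0.30653 ≈ 0.4444

PN ≈ 0.444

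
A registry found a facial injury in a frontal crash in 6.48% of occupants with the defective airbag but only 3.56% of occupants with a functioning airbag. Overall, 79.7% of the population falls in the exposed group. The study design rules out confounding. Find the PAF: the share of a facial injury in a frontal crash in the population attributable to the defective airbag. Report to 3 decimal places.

p₁ = 0.0648, p₀ = 0.0356.
Overall risk P(Y=1) = π·p₁ + (1−π)·p₀ = 0.797×0.0648 + 0.203×0.0356 = 0.058872.
Under exogeneity, PAF = [P(Y=1) − p₀] / P(Y=1).
PAF = (0.058872 − 0.0356) / 0.058872 ≈ 0.3953

PAF ≈ 0.395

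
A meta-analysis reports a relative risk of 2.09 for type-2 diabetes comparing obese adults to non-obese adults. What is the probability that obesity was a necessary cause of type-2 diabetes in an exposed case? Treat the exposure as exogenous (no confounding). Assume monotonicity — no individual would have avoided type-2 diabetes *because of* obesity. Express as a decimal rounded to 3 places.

Under exogeneity and monotonicity, PN = (RR − 1) / RR = 1 − 1/RR.
PN = (2.09 − 1) / 2.09 = 1.09 / 2.09 ≈ 0.5215

PN ≈ 0.522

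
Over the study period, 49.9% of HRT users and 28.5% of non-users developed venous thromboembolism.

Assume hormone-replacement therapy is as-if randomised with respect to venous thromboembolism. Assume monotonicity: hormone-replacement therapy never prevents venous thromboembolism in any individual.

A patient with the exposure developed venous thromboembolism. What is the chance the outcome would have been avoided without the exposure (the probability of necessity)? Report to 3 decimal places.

PN ≈ 0.429

p₁ = 0.499, p₀ = 0.285.
Under exogeneity and monotonicity, PN = (p₁ − p₀) / p₁.
PN = (0.499 − 0.285) / 0.499 = 0.214 / 0.499 ≈ 0.4289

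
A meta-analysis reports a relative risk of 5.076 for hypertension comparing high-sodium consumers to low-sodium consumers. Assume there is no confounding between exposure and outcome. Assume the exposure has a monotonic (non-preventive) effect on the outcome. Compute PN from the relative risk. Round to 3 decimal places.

PN ≈ 0.803

Under exogeneity and monotonicity, PN = (RR − 1) / RR = 1 − 1/RR.
PN = (5.076 − 1) / 5.076 = 4.076 / 5.076 ≈ 0.8030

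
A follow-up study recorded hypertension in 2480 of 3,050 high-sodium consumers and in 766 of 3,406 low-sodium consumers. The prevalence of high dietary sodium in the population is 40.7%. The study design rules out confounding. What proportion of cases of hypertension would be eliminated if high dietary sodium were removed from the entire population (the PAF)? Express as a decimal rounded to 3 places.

PAF ≈ 0.516

p₁ = P(outcome | exposed) = 2480/3050 = 0.81311
p₀ = P(outcome | unexposed) = 766/3406 = 0.2249
Overall risk P(Y=1) = π·p₁ + (1−π)·p₀ = 0.407×0.81311 + 0.593×0.2249 = 0.4643.
Under exogeneity, PAF = [P(Y=1) − p₀] / P(Y=1).
PAF = (0.4643 − 0.2249) / 0.4643 ≈ 0.5156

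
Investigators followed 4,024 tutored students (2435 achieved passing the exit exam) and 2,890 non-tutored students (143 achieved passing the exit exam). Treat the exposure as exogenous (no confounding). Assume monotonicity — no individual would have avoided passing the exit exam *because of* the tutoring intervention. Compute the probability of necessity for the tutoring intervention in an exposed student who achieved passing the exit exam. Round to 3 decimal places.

PN ≈ 0.918

p₁ = P(outcome | exposed) = 2435/4024 = 0.60512
p₀ = P(outcome | unexposed) = 143/2890 = 0.049481
Under exogeneity and monotonicity, PN = (p₁ − p₀) / p₁.
PN = (0.60512 − 0.049481) / 0.60512 = 0.55564 / 0.60512 ≈ 0.9182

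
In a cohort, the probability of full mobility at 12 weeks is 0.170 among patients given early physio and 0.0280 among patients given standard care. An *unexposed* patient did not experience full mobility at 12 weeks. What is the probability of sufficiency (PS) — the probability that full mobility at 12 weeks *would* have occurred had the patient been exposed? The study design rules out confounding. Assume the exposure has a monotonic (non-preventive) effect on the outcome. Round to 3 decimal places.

Let p₁ = 0.17, p₀ = 0.028.
Under exogeneity and monotonicity, PS = (p₁ − p₀) / (1 − p₀).
PS = (0.17 − 0.028) / (1 − 0.028) = 0.142 / 0.972 ≈ 0.1461

PS ≈ 0.146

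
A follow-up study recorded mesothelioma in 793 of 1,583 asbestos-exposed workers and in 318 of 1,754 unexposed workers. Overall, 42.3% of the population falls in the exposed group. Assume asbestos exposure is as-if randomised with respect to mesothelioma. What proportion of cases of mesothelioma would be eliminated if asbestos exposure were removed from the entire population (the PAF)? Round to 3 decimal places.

p₁ = P(outcome | exposed) = 793/1583 = 0.50095
p₀ = P(outcome | unexposed) = 318/1754 = 0.1813
Overall risk P(Y=1) = π·p₁ + (1−π)·p₀ = 0.423×0.50095 + 0.577×0.1813 = 0.31651.
Under exogeneity, PAF = [P(Y=1) − p₀] / P(Y=1).
PAF = (0.31651 − 0.1813) / 0.31651 ≈ 0.4272

PAF ≈ 0.427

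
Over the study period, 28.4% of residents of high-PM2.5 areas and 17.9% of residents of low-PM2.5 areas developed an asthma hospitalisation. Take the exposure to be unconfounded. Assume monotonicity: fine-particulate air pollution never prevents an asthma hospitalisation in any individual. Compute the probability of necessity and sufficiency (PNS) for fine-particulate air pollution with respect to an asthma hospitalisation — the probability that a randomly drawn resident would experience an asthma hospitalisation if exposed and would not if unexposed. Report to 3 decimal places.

PNS ≈ 0.105

p₁ = 0.284, p₀ = 0.179.
Under exogeneity and monotonicity, PNS = p₁ − p₀.
PNS = 0.284 − 0.179 = 0.105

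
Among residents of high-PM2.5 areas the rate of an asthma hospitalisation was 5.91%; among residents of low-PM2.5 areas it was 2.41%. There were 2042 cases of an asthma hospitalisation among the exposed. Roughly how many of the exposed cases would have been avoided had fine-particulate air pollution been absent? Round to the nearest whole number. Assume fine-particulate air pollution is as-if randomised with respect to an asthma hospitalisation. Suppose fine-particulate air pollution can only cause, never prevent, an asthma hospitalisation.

about 1209 cases

p₁ = 0.0591, p₀ = 0.0241.
PN = (p₁ − p₀)/p₁ = (0.0591 − 0.0241) / 0.0591 ≈ 0.59222.
Attributable cases ≈ PN × (exposed cases) = 0.59222 × 2042 ≈ 1209.31.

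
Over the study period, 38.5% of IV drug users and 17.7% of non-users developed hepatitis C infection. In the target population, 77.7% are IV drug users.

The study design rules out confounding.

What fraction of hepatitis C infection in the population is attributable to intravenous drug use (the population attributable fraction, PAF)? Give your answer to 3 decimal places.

p₁ = 0.385, p₀ = 0.177.
Overall risk P(Y=1) = π·p₁ + (1−π)·p₀ = 0.777×0.385 + 0.223×0.177 = 0.33862.
Under exogeneity, PAF = [P(Y=1) − p₀] / P(Y=1).
PAF = (0.33862 − 0.177) / 0.33862 ≈ 0.4773

PAF ≈ 0.477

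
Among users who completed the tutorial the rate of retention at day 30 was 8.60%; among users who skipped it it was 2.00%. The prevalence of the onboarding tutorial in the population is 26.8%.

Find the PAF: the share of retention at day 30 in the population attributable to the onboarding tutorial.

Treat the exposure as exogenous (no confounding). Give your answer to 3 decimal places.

PAF ≈ 0.469

p₁ = 0.086, p₀ = 0.02.
Overall risk P(Y=1) = π·p₁ + (1−π)·p₀ = 0.268×0.086 + 0.732×0.02 = 0.037688.
Under exogeneity, PAF = [P(Y=1) − p₀] / P(Y=1).
PAF = (0.037688 − 0.02) / 0.037688 ≈ 0.4693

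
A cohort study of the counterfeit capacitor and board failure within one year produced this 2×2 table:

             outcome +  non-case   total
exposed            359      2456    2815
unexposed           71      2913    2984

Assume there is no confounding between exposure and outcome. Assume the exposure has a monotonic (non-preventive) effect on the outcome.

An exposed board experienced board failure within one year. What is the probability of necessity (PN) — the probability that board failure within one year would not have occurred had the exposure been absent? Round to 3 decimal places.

PN ≈ 0.813

p₁ = P(outcome | exposed) = 359/2815 = 0.12753
p₀ = P(outcome | unexposed) = 71/2984 = 0.023794
Under exogeneity and monotonicity, PN = (p₁ − p₀)/p₁.
PN = (0.12753 − 0.023794) / 0.12753 ≈ 0.8134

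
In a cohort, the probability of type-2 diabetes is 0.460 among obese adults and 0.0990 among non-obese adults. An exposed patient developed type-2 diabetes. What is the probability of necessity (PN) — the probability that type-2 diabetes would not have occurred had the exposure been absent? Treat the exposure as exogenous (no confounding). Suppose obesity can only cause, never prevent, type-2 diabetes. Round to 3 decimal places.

Let p₁ = 0.46, p₀ = 0.099.
Under exogeneity and monotonicity, PN = (p₁ − p₀) / p₁.
PN = (0.46 − 0.099) / 0.46 = 0.361 / 0.46 ≈ 0.7848

PN ≈ 0.785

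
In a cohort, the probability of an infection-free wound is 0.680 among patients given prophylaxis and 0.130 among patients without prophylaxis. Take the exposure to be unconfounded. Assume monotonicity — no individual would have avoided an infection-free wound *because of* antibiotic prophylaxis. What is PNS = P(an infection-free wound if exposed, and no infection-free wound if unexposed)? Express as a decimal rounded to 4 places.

Let p₁ = 0.68, p₀ = 0.13.
Under exogeneity and monotonicity, PNS = p₁ − p₀.
PNS = 0.68 − 0.13 = 0.55

PNS ≈ 0.5500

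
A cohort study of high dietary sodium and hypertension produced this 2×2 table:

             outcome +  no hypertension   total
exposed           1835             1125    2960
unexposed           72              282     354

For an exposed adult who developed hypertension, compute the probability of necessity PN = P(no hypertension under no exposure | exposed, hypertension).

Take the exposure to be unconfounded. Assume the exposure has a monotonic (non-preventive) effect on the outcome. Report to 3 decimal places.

p₁ = P(outcome | exposed) = 1835/2960 = 0.61993
p₀ = P(outcome | unexposed) = 72/354 = 0.20339
Under exogeneity and monotonicity, PN = (p₁ − p₀)/p₁.
PN = (0.61993 − 0.20339) / 0.61993 ≈ 0.6719

PN ≈ 0.672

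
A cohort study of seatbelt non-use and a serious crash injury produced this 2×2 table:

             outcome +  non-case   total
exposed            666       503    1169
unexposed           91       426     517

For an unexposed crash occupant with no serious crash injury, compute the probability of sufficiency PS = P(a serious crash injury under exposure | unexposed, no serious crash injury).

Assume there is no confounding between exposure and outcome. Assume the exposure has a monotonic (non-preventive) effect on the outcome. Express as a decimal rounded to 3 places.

PS ≈ 0.478

p₁ = P(outcome | exposed) = 666/1169 = 0.56972
p₀ = P(outcome | unexposed) = 91/517 = 0.17602
Under exogeneity and monotonicity, PS = (p₁ − p₀)/(1 − p₀).
PS = (0.56972 − 0.17602) / 0.82398 ≈ 0.4778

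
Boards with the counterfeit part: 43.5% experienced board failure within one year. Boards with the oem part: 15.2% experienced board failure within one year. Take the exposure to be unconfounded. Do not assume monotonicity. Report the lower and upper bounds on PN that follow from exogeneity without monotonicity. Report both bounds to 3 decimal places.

0.651 ≤ PN ≤ 1.000

p₁ = 0.435, p₀ = 0.152.
Under exogeneity alone the bounds on PN are max{0,(p₁−p₀)/p₁} ≤ PN ≤ min{1,(1−p₀)/p₁}.
  lower = (p₁ − p₀)/p₁ = 0.283 / 0.435 ≈ 0.6506
  upper = min{1, (1 − p₀)/p₁} = 0.848 / 0.435 ≈ 1.9494 → capped at 1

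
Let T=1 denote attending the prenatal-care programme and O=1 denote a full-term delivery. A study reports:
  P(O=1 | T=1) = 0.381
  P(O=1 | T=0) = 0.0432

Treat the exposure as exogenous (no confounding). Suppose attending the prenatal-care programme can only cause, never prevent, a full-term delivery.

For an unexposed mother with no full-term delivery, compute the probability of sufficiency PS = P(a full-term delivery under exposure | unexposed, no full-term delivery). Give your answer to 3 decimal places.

PS ≈ 0.353

Let p₁ = 0.381, p₀ = 0.0432.
Under exogeneity and monotonicity, PS = (p₁ − p₀) / (1 − p₀).
PS = (0.381 − 0.0432) / (1 − 0.0432) = 0.3378 / 0.9568 ≈ 0.3531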